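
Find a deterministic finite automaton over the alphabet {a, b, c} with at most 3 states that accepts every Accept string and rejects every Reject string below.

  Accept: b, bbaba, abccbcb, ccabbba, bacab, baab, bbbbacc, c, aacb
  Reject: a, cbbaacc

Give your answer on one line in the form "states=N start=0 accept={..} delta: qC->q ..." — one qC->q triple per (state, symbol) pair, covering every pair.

states=3 start=0 accept={1,2} delta: 0a->0 0b->1 0c->1 1a->0 1b->2 1c->0 2a->1 2b->2 2c->0

State merging on the prefix tree: take the shortest (then alphabetical) example prefix whose next move is undefined and point that move at state 0, else 1, else 2, ...; a target is out if some Accept/Reject pair would then sit in one state with the same input left (inseparable). If every existing state is out, open a new one.
a: 0a undefined. 0a->0: ok.
b: 0b undefined. 0b->0: no, b/a meet in 0. Open state 1: 0b->1.
c: 0c undefined. 0c->0: no, c/a meet in 0. 0c->1: ok.
ba: 1a undefined. 1a->0: ok.
bb: 1b undefined. 1b->0: no, bbaba/a meet in 0. 1b->1: no, bbaba/a meet in 0. Open state 2: 1b->2.
cc: 1c undefined. 1c->0: ok.
bba: 2a undefined. 2a->0: no, bbaba/a meet in 0. 2a->1: ok.
bbb: 2b undefined. 2b->0: no, ccabbba/a meet in 0. 2b->1: no, ccabbba/a meet in 0. 2b->2: ok.
abccbc: 2c undefined. 2c->0: ok.
All examples now run through 3 states with every (state, symbol) defined. Accept strings end in {1,2}, Reject strings end in {0}; accept={1,2}.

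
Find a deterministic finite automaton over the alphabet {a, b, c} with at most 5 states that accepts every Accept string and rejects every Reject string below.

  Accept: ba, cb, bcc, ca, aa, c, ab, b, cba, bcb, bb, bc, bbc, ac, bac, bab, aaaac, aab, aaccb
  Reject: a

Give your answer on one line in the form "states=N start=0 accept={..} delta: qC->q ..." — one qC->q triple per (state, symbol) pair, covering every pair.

Fold the examples into a partial DFA from state 0: repeatedly fix the first undefined (state, symbol) met by the shortest-then-alphabetical prefix, trying targets in increasing order and rejecting any under which an Accept and a Reject string meet in one state with the same remainder; add a state when all current targets are rejected. Accepting states are where Accept strings end.
a: 0a undefined. 0a->0: no, aa/a meet in 0. Open state 1: 0a->1.
b: 0b undefined. 0b->0: no, ba/a meet in 1. 0b->1: no, b/a meet in 1. Open state 2: 0b->2.
c: 0c undefined. 0c->0: no, ca/a meet in 1. 0c->1: no, c/a meet in 1. 0c->2: ok.
aa: 1a undefined. 1a->0: ok.
ab: 1b undefined. 1b->0: ok.
ac: 1c undefined. 1c->0: ok.
ba: 2a undefined. 2a->0: ok.
bb: 2b undefined. 2b->0: no, cba/a meet in 1. 2b->1: no, cb/a meet in 1. 2b->2: ok.
bc: 2c undefined. 2c->0: ok.
All examples now run through 3 states with every (state, symbol) defined. Accept strings end in {0,2}, Reject strings end in {1}; accept={0,2}.

states=3 start=0 accept={0,2} delta: 0a->1 0b->2 0c->2 1a->0 1b->0 1c->0 2a->0 2b->2 2c->0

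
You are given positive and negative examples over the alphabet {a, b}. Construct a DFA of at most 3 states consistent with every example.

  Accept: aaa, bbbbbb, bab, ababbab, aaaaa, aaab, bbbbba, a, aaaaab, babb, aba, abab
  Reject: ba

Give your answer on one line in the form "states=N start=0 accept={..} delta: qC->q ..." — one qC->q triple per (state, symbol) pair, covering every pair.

states=3 start=0 accept={1,2} delta: 0a->1 0b->1 1a->0 1b->2 2a->1 2b->2

Grow the machine one transition at a time. Run the examples from 0; the earliest place one falls off (shortest prefix, ties alphabetical) gets sent to the lowest-numbered state that keeps every Accept/Reject pair distinguishable — a pair clashes when both reach the same state with identical unread suffix — and to a fresh state only if none does.
a: 0a undefined. 0a->0: no, aba/ba meet in 0 with "ba" left. Open state 1: 0a->1.
b: 0b undefined. 0b->0: no, bbbbba/ba meet in 1. 0b->1: ok.
aa: 1a undefined. 1a->0: ok.
ab: 1b undefined. 1b->0: no, bbbbbb/ba meet in 0. 1b->1: no, bbbbba/ba meet in 0. Open state 2: 1b->2.
aba: 2a undefined. 2a->0: no, aba/ba meet in 0. 2a->1: ok.
bbb: 2b undefined. 2b->0: no, bbbbbb/ba meet in 0. 2b->1: no, bbbbba/ba meet in 0. 2b->2: ok.
All examples now run through 3 states with every (state, symbol) defined. Accept strings end in {1,2}, Reject strings end in {0}; accept={1,2}.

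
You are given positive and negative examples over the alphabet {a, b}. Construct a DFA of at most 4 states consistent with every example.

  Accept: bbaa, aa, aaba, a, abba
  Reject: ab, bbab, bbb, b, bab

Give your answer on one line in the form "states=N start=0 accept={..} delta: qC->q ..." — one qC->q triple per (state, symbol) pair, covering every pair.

Fold the examples into a partial DFA from state 0: repeatedly fix the first undefined (state, symbol) met by the shortest-then-alphabetical prefix, trying targets in increasing order and rejecting any under which an Accept and a Reject string meet in one state with the same remainder; add a state when all current targets are rejected. Accepting states are where Accept strings end.
a: 0a undefined. 0a->0: ok.
b: 0b undefined. 0b->0: no, bbaa/ab meet in 0. Open state 1: 0b->1.
ba: 1a undefined. 1a->0: ok.
bb: 1b undefined. 1b->0: ok.
All examples now run through 2 states with every (state, symbol) defined. Accept strings end in {0}, Reject strings end in {1}; accept={0}.

states=2 start=0 accept={0} delta: 0a->0 0b->1 1a->0 1b->0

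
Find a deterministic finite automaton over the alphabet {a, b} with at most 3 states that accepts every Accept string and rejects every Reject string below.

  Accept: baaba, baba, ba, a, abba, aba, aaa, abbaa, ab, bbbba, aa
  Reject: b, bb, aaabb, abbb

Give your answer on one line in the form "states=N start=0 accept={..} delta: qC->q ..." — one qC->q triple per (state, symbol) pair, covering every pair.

Grow the machine one transition at a time. Run the examples from 0; the earliest place one falls off (shortest prefix, ties alphabetical) gets sent to the lowest-numbered state that keeps every Accept/Reject pair distinguishable — a pair clashes when both reach the same state with identical unread suffix — and to a fresh state only if none does.
a: 0a undefined. 0a->0: no, ab/b meet in 0 with "b" left. Open state 1: 0a->1.
b: 0b undefined. 0b->0: ok.
aa: 1a undefined. 1a->0: no, aa/b meet in 0. 1a->1: ok.
ab: 1b undefined. 1b->0: no, ab/b meet in 0. 1b->1: no, baaba/aaabb meet in 1. Open state 2: 1b->2.
aba: 2a undefined. 2a->0: no, baaba/b meet in 0. 2a->1: ok.
abb: 2b undefined. 2b->0: ok.
All examples now run through 3 states with every (state, symbol) defined. Accept strings end in {1,2}, Reject strings end in {0}; accept={1,2}.

states=3 start=0 accept={1,2} delta: 0a->1 0b->0 1a->1 1b->2 2a->1 2b->0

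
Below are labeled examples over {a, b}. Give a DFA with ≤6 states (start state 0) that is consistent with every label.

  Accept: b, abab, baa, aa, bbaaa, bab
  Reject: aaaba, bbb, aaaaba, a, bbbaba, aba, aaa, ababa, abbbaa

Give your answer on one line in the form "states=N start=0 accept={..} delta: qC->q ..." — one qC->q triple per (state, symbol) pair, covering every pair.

Grow the machine one transition at a time. Run the examples from 0; the earliest place one falls off (shortest prefix, ties alphabetical) gets sent to the lowest-numbered state that keeps every Accept/Reject pair distinguishable — a pair clashes when both reach the same state with identical unread suffix — and to a fresh state only if none does.
a: 0a undefined. 0a->0: no, aa/a meet in 0. Open state 1: 0a->1.
b: 0b undefined. 0b->0: no, b/bbb meet in 0. 0b->1: no, b/a meet in 1. Open state 2: 0b->2.
aa: 1a undefined. 1a->0: ok.
ab: 1b undefined. 1b->0: ok.
ba: 2a undefined. 2a->0: no, abab/aaaaba meet in 0. 2a->1: ok.
bb: 2b undefined. 2b->0: no, b/bbb meet in 2. 2b->1: no, abab/bbb meet in 0. 2b->2: no, b/bbb meet in 2. Open state 3: 2b->3.
bba: 3a undefined. 3a->0: ok.
bbb: 3b undefined. 3b->0: no, abab/bbb meet in 0. 3b->1: ok.
All examples now run through 4 states with every (state, symbol) defined. Accept strings end in {0,2}, Reject strings end in {1}; accept={0,2}.

states=4 start=0 accept={0,2} delta: 0a->1 0b->2 1a->0 1b->0 2a->1 2b->3 3a->0 3b->1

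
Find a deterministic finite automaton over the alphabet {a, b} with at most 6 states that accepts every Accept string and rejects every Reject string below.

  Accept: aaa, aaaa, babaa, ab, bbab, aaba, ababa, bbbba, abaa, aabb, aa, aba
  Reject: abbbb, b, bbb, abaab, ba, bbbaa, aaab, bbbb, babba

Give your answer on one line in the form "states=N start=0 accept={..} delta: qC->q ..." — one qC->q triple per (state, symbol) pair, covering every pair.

Grow the machine one transition at a time. Run the examples from 0; the earliest place one falls off (shortest prefix, ties alphabetical) gets sent to the lowest-numbered state that keeps every Accept/Reject pair distinguishable — a pair clashes when both reach the same state with identical unread suffix — and to a fresh state only if none does.
a: 0a undefined. 0a->0: no, ab/b meet in 0 with "b" left. Open state 1: 0a->1.
b: 0b undefined. 0b->0: no, bbbba/ba meet in 1. 0b->1: no, aa/ba meet in 1 with "a" left. Open state 2: 0b->2.
aa: 1a undefined. 1a->0: no, ab/aaab meet in 1 with "b" left. 1a->1: no, ab/aaab meet in 1 with "b" left. 1a->2: no, aaa/ba meet in 2 with "a" left. Open state 3: 1a->3.
ab: 1b undefined. 1b->0: ok.
ba: 2a undefined. 2a->0: no, ab/ba meet in 0. 2a->1: no, ababa/ba meet in 1. 2a->2: ok.
bb: 2b undefined. 2b->0: no, ab/bbbb meet in 0. 2b->1: no, ab/abbbb meet in 0. 2b->2: no, babaa/abbbb meet in 2. 2b->3: no, bbab/aaab meet in 3 with "ab" left. Open state 4: 2b->4.
aaa: 3a undefined. 3a->0: ok.
aab: 3b undefined. 3b->0: no, aaa/abaab meet in 0. 3b->1: no, aaaa/abaab meet in 1. 3b->2: no, aaba/b meet in 2. 3b->3: no, abaa/abaab meet in 3. 3b->4: no, aabb/abbbb meet in 4 with "b" left. Open state 5: 3b->5.
bba: 4a undefined. 4a->0: no, bbab/b meet in 2. 4a->1: ok.
bbb: 4b undefined. 4b->0: no, aaa/abbbb meet in 0. 4b->1: no, aaa/bbbaa meet in 0. 4b->2: ok.
aaba: 5a undefined. 5a->0: ok.
aabb: 5b undefined. 5b->0: ok.
All examples now run through 6 states with every (state, symbol) defined. Accept strings end in {0,1,3}, Reject strings end in {2,4,5}; accept={0,1,3}.

states=6 start=0 accept={0,1,3} delta: 0a->1 0b->2 1a->3 1b->0 2a->2 2b->4 3a->0 3b->5 4a->1 4b->2 5a->0 5b->0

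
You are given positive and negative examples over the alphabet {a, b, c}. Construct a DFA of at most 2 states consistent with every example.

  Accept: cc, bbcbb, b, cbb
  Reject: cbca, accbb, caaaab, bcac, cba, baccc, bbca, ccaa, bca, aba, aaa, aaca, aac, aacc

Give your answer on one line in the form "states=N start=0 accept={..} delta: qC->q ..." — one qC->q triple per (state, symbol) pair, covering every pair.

Fold the examples into a partial DFA from state 0: repeatedly fix the first undefined (state, symbol) met by the shortest-then-alphabetical prefix, trying targets in increasing order and rejecting any under which an Accept and a Reject string meet in one state with the same remainder; add a state when all current targets are rejected. Accepting states are where Accept strings end.
a: 0a undefined. 0a->0: no, cc/aacc meet in 0 with "cc" left. Open state 1: 0a->1.
b: 0b undefined. 0b->0: ok.
c: 0c undefined. 0c->0: ok.
aa: 1a undefined. 1a->0: no, cc/caaaab meet in 0. 1a->1: ok.
ab: 1b undefined. 1b->0: no, cc/caaaab meet in 0. 1b->1: ok.
ac: 1c undefined. 1c->0: no, cc/accbb meet in 0. 1c->1: ok.
All examples now run through 2 states with every (state, symbol) defined. Accept strings end in {0}, Reject strings end in {1}; accept={0}.

states=2 start=0 accept={0} delta: 0a->1 0b->0 0c->0 1a->1 1b->1 1c->1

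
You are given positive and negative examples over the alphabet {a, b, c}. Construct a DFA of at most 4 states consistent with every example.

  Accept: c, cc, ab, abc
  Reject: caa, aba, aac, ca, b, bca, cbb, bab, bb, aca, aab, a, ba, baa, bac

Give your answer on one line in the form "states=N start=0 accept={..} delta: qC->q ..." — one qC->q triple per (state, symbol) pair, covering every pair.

Grow the machine one transition at a time. Run the examples from 0; the earliest place one falls off (shortest prefix, ties alphabetical) gets sent to the lowest-numbered state that keeps every Accept/Reject pair distinguishable — a pair clashes when both reach the same state with identical unread suffix — and to a fresh state only if none does.
a: 0a undefined. 0a->0: no, c/aac meet in 0 with "c" left. Open state 1: 0a->1.
b: 0b undefined. 0b->0: no, ab/bab meet in 1 with "b" left. 0b->1: no, ab/bb meet in 1 with "b" left. Open state 2: 0b->2.
c: 0c undefined. 0c->0: ok.
aa: 1a undefined. 1a->0: no, c/caa meet in 0. 1a->1: no, ab/aab meet in 1 with "b" left. 1a->2: ok.
ab: 1b undefined. 1b->0: ok.
ac: 1c undefined. 1c->0: ok.
ba: 2a undefined. 2a->0: no, c/ba meet in 0. 2a->1: no, c/bab meet in 0. 2a->2: ok.
bb: 2b undefined. 2b->0: no, c/cbb meet in 0. 2b->1: ok.
bc: 2c undefined. 2c->0: no, c/aac meet in 0. 2c->1: ok.
All examples now run through 3 states with every (state, symbol) defined. Accept strings end in {0}, Reject strings end in {1,2}; accept={0}.

states=3 start=0 accept={0} delta: 0a->1 0b->2 0c->0 1a->2 1b->0 1c->0 2a->2 2b->1 2c->1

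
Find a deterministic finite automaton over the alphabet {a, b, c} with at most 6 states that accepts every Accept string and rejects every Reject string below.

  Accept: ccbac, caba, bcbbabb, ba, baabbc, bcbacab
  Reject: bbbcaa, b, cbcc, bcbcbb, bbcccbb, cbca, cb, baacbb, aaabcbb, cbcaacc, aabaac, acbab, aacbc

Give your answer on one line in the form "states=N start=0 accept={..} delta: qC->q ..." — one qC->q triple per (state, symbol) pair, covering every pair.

states=5 start=0 accept={2} delta: 0a->0 0b->1 0c->0 1a->2 1b->0 1c->3 2a->3 2b->4 2c->2 3a->3 3b->2 3c->3 4a->4 4b->3 4c->2

State merging on the prefix tree: take the shortest (then alphabetical) example prefix whose next move is undefined and point that move at state 0, else 1, else 2, ...; a target is out if some Accept/Reject pair would then sit in one state with the same input left (inseparable). If every existing state is out, open a new one.
a: 0a undefined. 0a->0: ok.
b: 0b undefined. 0b->0: no, ba/b meet in 0. Open state 1: 0b->1.
c: 0c undefined. 0c->0: ok.
ba: 1a undefined. 1a->0: no, ccbac/aabaac meet in 0. 1a->1: no, ccbac/aabaac meet in 1 with "c" left. Open state 2: 1a->2.
bb: 1b undefined. 1b->0: ok.
bc: 1c undefined. 1c->0: no, bcbbabb/bbbcaa meet in 0. 1c->1: no, caba/cbca meet in 2. 1c->2: no, ccbac/cbcc meet in 2 with "c" left. Open state 3: 1c->3.
baa: 2a undefined. 2a->0: no, baabbc/bbcccbb meet in 0. 2a->1: no, baabbc/aabaac meet in 3. 2a->2: no, ccbac/aabaac meet in 2 with "c" left. 2a->3: ok.
bcb: 3b undefined. 3b->0: no, baabbc/aacbc meet in 3. 3b->1: no, bcbbabb/bcbcbb meet in 0. 3b->2: ok.
baac: 3c undefined. 3c->0: no, bcbacab/b meet in 1. 3c->1: no, bcbacab/aaabcbb meet in 2 with "b" left. 3c->2: no, caba/cbcc meet in 2. 3c->3: ok.
bcbb: 2b undefined. 2b->0: no, bcbbabb/bbcccbb meet in 0. 2b->1: no, bcbbabb/bbcccbb meet in 0. 2b->2: no, caba/baacbb meet in 2. 2b->3: no, baabbc/cbcc meet in 3. Open state 4: 2b->4.
bcbc: 2c undefined. 2c->0: no, ccbac/bcbcbb meet in 0. 2c->1: no, ccbac/b meet in 1. 2c->2: ok.
cbca: 3a undefined. 3a->0: no, bcbacab/b meet in 1. 3a->1: no, ccbac/bbbcaa meet in 2. 3a->2: no, ccbac/cbca meet in 2. 3a->3: ok.
bcbba: 4a undefined. 4a->0: no, bcbbabb/bbcccbb meet in 0. 4a->1: no, bcbbabb/b meet in 1. 4a->2: no, bcbbabb/bcbcbb meet in 4 with "b" left. 4a->3: no, bcbbabb/baacbb meet in 4. 4a->4: ok.
baabbc: 4c undefined. 4c->0: no, baabbc/bbcccbb meet in 0. 4c->1: no, baabbc/b meet in 1. 4c->2: ok.
bcbbab: 4b undefined. 4b->0: no, bcbbabb/b meet in 1. 4b->1: no, bcbbabb/bbcccbb meet in 0. 4b->2: no, ccbac/bcbcbb meet in 2. 4b->3: ok.
All examples now run through 5 states with every (state, symbol) defined. Accept strings end in {2}, Reject strings end in {0,1,3,4}; accept={2}.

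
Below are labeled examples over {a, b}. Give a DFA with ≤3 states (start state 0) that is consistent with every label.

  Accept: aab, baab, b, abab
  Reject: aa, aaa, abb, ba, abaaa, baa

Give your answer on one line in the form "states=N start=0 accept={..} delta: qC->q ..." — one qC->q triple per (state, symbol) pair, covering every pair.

states=2 start=0 accept={1} delta: 0a->0 0b->1 1a->0 1b->0

Fold the examples into a partial DFA from state 0: repeatedly fix the first undefined (state, symbol) met by the shortest-then-alphabetical prefix, trying targets in increasing order and rejecting any under which an Accept and a Reject string meet in one state with the same remainder; add a state when all current targets are rejected. Accepting states are where Accept strings end.
a: 0a undefined. 0a->0: ok.
b: 0b undefined. 0b->0: no, aab/aa meet in 0. Open state 1: 0b->1.
ba: 1a undefined. 1a->0: ok.
abb: 1b undefined. 1b->0: ok.
All examples now run through 2 states with every (state, symbol) defined. Accept strings end in {1}, Reject strings end in {0}; accept={1}.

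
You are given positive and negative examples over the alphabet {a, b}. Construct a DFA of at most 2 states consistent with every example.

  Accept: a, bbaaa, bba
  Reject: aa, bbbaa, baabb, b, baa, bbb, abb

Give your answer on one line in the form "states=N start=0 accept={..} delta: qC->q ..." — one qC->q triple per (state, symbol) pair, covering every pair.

states=2 start=0 accept={1} delta: 0a->1 0b->0 1a->0 1b->0

Fold the examples into a partial DFA from state 0: repeatedly fix the first undefined (state, symbol) met by the shortest-then-alphabetical prefix, trying targets in increasing order and rejecting any under which an Accept and a Reject string meet in one state with the same remainder; add a state when all current targets are rejected. Accepting states are where Accept strings end.
a: 0a undefined. 0a->0: no, a/aa meet in 0. Open state 1: 0a->1.
b: 0b undefined. 0b->0: ok.
aa: 1a undefined. 1a->0: ok.
ab: 1b undefined. 1b->0: ok.
All examples now run through 2 states with every (state, symbol) defined. Accept strings end in {1}, Reject strings end in {0}; accept={1}.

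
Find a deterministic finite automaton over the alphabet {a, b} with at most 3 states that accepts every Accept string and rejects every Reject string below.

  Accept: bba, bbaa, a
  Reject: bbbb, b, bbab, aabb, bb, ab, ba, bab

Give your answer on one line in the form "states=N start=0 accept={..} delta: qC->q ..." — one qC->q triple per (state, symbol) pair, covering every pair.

State merging on the prefix tree: take the shortest (then alphabetical) example prefix whose next move is undefined and point that move at state 0, else 1, else 2, ...; a target is out if some Accept/Reject pair would then sit in one state with the same input left (inseparable). If every existing state is out, open a new one.
a: 0a undefined. 0a->0: ok.
b: 0b undefined. 0b->0: no, bba/bbbb meet in 0. Open state 1: 0b->1.
ba: 1a undefined. 1a->0: no, a/ba meet in 0. 1a->1: ok.
bb: 1b undefined. 1b->0: no, bba/bbbb meet in 0. 1b->1: no, bba/bbbb meet in 1. Open state 2: 1b->2.
bba: 2a undefined. 2a->0: ok.
bbb: 2b undefined. 2b->0: ok.
All examples now run through 3 states with every (state, symbol) defined. Accept strings end in {0}, Reject strings end in {1,2}; accept={0}.

states=3 start=0 accept={0} delta: 0a->0 0b->1 1a->1 1b->2 2a->0 2b->0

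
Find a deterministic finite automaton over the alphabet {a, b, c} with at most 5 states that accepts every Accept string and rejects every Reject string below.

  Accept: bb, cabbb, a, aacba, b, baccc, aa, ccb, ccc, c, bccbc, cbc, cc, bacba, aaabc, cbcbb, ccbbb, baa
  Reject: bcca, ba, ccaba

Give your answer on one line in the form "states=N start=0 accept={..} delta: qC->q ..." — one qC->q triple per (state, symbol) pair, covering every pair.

states=3 start=0 accept={0,1} delta: 0a->0 0b->1 0c->1 1a->2 1b->0 1c->0 2a->0 2b->0 2c->1

State merging on the prefix tree: take the shortest (then alphabetical) example prefix whose next move is undefined and point that move at state 0, else 1, else 2, ...; a target is out if some Accept/Reject pair would then sit in one state with the same input left (inseparable). If every existing state is out, open a new one.
a: 0a undefined. 0a->0: ok.
b: 0b undefined. 0b->0: no, bb/ba meet in 0. Open state 1: 0b->1.
c: 0c undefined. 0c->0: no, aacba/ba meet in 1 with "a" left. 0c->1: ok.
ba: 1a undefined. 1a->0: no, a/ba meet in 0. 1a->1: no, b/ba meet in 1. Open state 2: 1a->2.
bb: 1b undefined. 1b->0: ok.
bc: 1c undefined. 1c->0: ok.
baa: 2a undefined. 2a->0: ok.
bac: 2c undefined. 2c->0: no, bacba/bcca meet in 2. 2c->1: ok.
cab: 2b undefined. 2b->0: ok.
All examples now run through 3 states with every (state, symbol) defined. Accept strings end in {0,1}, Reject strings end in {2}; accept={0,1}.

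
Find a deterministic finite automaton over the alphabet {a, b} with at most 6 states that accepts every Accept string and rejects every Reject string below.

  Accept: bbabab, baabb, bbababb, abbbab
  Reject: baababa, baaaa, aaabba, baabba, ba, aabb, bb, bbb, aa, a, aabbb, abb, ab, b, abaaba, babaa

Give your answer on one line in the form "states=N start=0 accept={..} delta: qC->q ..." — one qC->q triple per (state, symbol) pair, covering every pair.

State merging on the prefix tree: take the shortest (then alphabetical) example prefix whose next move is undefined and point that move at state 0, else 1, else 2, ...; a target is out if some Accept/Reject pair would then sit in one state with the same input left (inseparable). If every existing state is out, open a new one.
a: 0a undefined. 0a->0: ok.
b: 0b undefined. 0b->0: no, bbabab/baababa meet in 0. Open state 1: 0b->1.
ba: 1a undefined. 1a->0: no, baabb/aabb meet in 1 with "b" left. 1a->1: no, baabb/bbb meet in 1 with "bb" left. Open state 2: 1a->2.
bb: 1b undefined. 1b->0: ok.
baa: 2a undefined. 2a->0: no, baabb/baaaa meet in 0. 2a->1: no, baabb/baaaa meet in 1. 2a->2: ok.
bab: 2b undefined. 2b->0: no, bbabab/aaabba meet in 0. 2b->1: no, bbabab/bbb meet in 1. 2b->2: no, bbabab/baababa meet in 2. Open state 3: 2b->3.
baba: 3a undefined. 3a->0: ok.
baabb: 3b undefined. 3b->0: no, baabb/aaabba meet in 0. 3b->1: no, baabb/bbb meet in 1. 3b->2: no, baabb/baababa meet in 2. 3b->3: ok.
All examples now run through 4 states with every (state, symbol) defined. Accept strings end in {3}, Reject strings end in {0,1,2}; accept={3}.

states=4 start=0 accept={3} delta: 0a->0 0b->1 1a->2 1b->0 2a->2 2b->3 3a->0 3b->3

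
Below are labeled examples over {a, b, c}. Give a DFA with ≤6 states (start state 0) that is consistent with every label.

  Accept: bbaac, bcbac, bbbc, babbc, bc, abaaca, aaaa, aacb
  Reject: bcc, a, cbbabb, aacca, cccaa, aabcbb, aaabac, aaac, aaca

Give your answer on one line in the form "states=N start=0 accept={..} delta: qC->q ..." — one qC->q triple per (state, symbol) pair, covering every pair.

states=5 start=0 accept={0,2,3} delta: 0a->1 0b->0 0c->2 1a->0 1b->2 1c->1 2a->4 2b->3 2c->4 3a->0 3b->4 3c->0 4a->4 4b->3 4c->1

Grow the machine one transition at a time. Run the examples from 0; the earliest place one falls off (shortest prefix, ties alphabetical) gets sent to the lowest-numbered state that keeps every Accept/Reject pair distinguishable — a pair clashes when both reach the same state with identical unread suffix — and to a fresh state only if none does.
a: 0a undefined. 0a->0: no, aaaa/a meet in 0. Open state 1: 0a->1.
b: 0b undefined. 0b->0: ok.
c: 0c undefined. 0c->0: no, bbbc/bcc meet in 0. 0c->1: no, bbbc/a meet in 1. Open state 2: 0c->2.
aa: 1a undefined. 1a->0: ok.
ab: 1b undefined. 1b->0: no, abaaca/aaca meet in 2 with "a" left. 1b->1: no, bbaac/aaabac meet in 2. 1b->2: ok.
cb: 2b undefined. 2b->0: no, bcbac/aaac meet in 1 with "c" left. 2b->1: no, bbaac/aabcbb meet in 2. 2b->2: no, bbaac/aabcbb meet in 2. Open state 3: 2b->3.
cc: 2c undefined. 2c->0: no, aaaa/bcc meet in 0. 2c->1: no, aaaa/aacca meet in 0. 2c->2: no, bbaac/bcc meet in 2. 2c->3: no, aacb/bcc meet in 3. Open state 4: 2c->4.
aba: 2a undefined. 2a->0: no, bbaac/aaabac meet in 2. 2a->1: no, abaaca/a meet in 1. 2a->2: no, bbaac/aaca meet in 2. 2a->3: no, babbc/aaabac meet in 3 with "c" left. 2a->4: ok.
cbb: 3b undefined. 3b->0: no, aaaa/aabcbb meet in 0. 3b->1: no, aaaa/cbbabb meet in 0. 3b->2: no, bbaac/aabcbb meet in 2. 3b->3: no, aacb/aabcbb meet in 3. 3b->4: ok.
ccc: 4c undefined. 4c->0: no, aaaa/cccaa meet in 0. 4c->1: ok.
aaac: 1c undefined. 1c->0: no, aaaa/aaac meet in 0. 1c->1: ok.
abaa: 4a undefined. 4a->0: no, abaaca/bcc meet in 4. 4a->1: no, aacb/cbbabb meet in 3. 4a->2: no, bbaac/aacca meet in 2. 4a->3: no, aacb/aacca meet in 3. 4a->4: ok.
bcba: 3a undefined. 3a->0: ok.
babbc: 3c undefined. 3c->0: ok.
cbbab: 4b undefined. 4b->0: no, babbc/cbbabb meet in 0. 4b->1: no, bbaac/cbbabb meet in 2. 4b->2: no, aacb/cbbabb meet in 3. 4b->3: ok.
All examples now run through 5 states with every (state, symbol) defined. Accept strings end in {0,2,3}, Reject strings end in {1,4}; accept={0,2,3}.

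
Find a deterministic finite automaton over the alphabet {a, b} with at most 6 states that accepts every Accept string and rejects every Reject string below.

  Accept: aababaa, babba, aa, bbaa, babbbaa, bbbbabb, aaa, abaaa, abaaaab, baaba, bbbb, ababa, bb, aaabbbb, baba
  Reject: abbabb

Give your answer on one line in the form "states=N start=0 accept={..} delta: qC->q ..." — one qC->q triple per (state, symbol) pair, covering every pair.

states=4 start=0 accept={0,1,2} delta: 0a->0 0b->1 1a->0 1b->2 2a->1 2b->3 3a->0 3b->0

Grow the machine one transition at a time. Run the examples from 0; the earliest place one falls off (shortest prefix, ties alphabetical) gets sent to the lowest-numbered state that keeps every Accept/Reject pair distinguishable — a pair clashes when both reach the same state with identical unread suffix — and to a fresh state only if none does.
a: 0a undefined. 0a->0: ok.
b: 0b undefined. 0b->0: no, aababaa/abbabb meet in 0. Open state 1: 0b->1.
ba: 1a undefined. 1a->0: ok.
bb: 1b undefined. 1b->0: no, aababaa/abbabb meet in 0. 1b->1: no, bbbbabb/abbabb meet in 1. Open state 2: 1b->2.
bba: 2a undefined. 2a->0: no, bb/abbabb meet in 2. 2a->1: ok.
bbb: 2b undefined. 2b->0: no, aababaa/abbabb meet in 0. 2b->1: no, babba/abbabb meet in 1. 2b->2: no, bbbbabb/abbabb meet in 2. Open state 3: 2b->3.
bbbb: 3b undefined. 3b->0: ok.
babbba: 3a undefined. 3a->0: ok.
All examples now run through 4 states with every (state, symbol) defined. Accept strings end in {0,1,2}, Reject strings end in {3}; accept={0,1,2}.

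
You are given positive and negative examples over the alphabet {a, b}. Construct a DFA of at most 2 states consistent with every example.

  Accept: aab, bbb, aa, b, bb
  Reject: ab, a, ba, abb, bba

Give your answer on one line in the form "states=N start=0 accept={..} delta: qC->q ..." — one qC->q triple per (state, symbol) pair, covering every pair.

Fold the examples into a partial DFA from state 0: repeatedly fix the first undefined (state, symbol) met by the shortest-then-alphabetical prefix, trying targets in increasing order and rejecting any under which an Accept and a Reject string meet in one state with the same remainder; add a state when all current targets are rejected. Accepting states are where Accept strings end.
a: 0a undefined. 0a->0: no, aab/ab meet in 0 with "b" left. Open state 1: 0a->1.
b: 0b undefined. 0b->0: ok.
aa: 1a undefined. 1a->0: ok.
ab: 1b undefined. 1b->0: no, aab/ab meet in 0. 1b->1: ok.
All examples now run through 2 states with every (state, symbol) defined. Accept strings end in {0}, Reject strings end in {1}; accept={0}.

states=2 start=0 accept={0} delta: 0a->1 0b->0 1a->0 1b->1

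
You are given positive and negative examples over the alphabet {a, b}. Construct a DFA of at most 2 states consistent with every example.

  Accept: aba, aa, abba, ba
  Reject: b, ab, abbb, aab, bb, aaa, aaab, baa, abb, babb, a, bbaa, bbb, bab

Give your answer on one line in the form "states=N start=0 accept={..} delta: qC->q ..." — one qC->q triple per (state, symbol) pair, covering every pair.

Grow the machine one transition at a time. Run the examples from 0; the earliest place one falls off (shortest prefix, ties alphabetical) gets sent to the lowest-numbered state that keeps every Accept/Reject pair distinguishable — a pair clashes when both reach the same state with identical unread suffix — and to a fresh state only if none does.
a: 0a undefined. 0a->0: no, aa/aaa meet in 0. Open state 1: 0a->1.
b: 0b undefined. 0b->0: no, aa/baa meet in 1 with "a" left. 0b->1: ok.
aa: 1a undefined. 1a->0: ok.
ab: 1b undefined. 1b->0: no, aba/b meet in 1. 1b->1: ok.
All examples now run through 2 states with every (state, symbol) defined. Accept strings end in {0}, Reject strings end in {1}; accept={0}.

states=2 start=0 accept={0} delta: 0a->1 0b->1 1a->0 1b->1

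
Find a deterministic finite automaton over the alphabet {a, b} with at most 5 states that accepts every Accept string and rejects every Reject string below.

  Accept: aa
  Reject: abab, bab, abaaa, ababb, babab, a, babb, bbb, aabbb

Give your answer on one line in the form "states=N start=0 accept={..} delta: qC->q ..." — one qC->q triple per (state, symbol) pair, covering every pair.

states=3 start=0 accept={2} delta: 0a->1 0b->0 1a->2 1b->0 2a->0 2b->0

Fold the examples into a partial DFA from state 0: repeatedly fix the first undefined (state, symbol) met by the shortest-then-alphabetical prefix, trying targets in increasing order and rejecting any under which an Accept and a Reject string meet in one state with the same remainder; add a state when all current targets are rejected. Accepting states are where Accept strings end.
a: 0a undefined. 0a->0: no, aa/a meet in 0. Open state 1: 0a->1.
b: 0b undefined. 0b->0: ok.
aa: 1a undefined. 1a->0: no, aa/bbb meet in 0. 1a->1: no, aa/a meet in 1. Open state 2: 1a->2.
ab: 1b undefined. 1b->0: ok.
aab: 2b undefined. 2b->0: ok.
abaaa: 2a undefined. 2a->0: ok.
All examples now run through 3 states with every (state, symbol) defined. Accept strings end in {2}, Reject strings end in {0,1}; accept={2}.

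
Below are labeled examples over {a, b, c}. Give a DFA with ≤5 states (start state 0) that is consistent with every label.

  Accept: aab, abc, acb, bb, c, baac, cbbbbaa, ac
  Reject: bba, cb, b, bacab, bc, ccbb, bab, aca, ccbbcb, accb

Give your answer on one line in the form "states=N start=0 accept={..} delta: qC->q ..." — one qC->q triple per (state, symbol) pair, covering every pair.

Grow the machine one transition at a time. Run the examples from 0; the earliest place one falls off (shortest prefix, ties alphabetical) gets sent to the lowest-numbered state that keeps every Accept/Reject pair distinguishable — a pair clashes when both reach the same state with identical unread suffix — and to a fresh state only if none does.
a: 0a undefined. 0a->0: no, aab/b meet in 0 with "b" left. Open state 1: 0a->1.
b: 0b undefined. 0b->0: no, bb/b meet in 0. 0b->1: no, aab/bab meet in 1 with "ab" left. Open state 2: 0b->2.
c: 0c undefined. 0c->0: no, bb/ccbb meet in 2 with "b" left. 0c->1: ok.
aa: 1a undefined. 1a->0: no, aab/b meet in 2. 1a->1: no, aab/cb meet in 1 with "b" left. 1a->2: ok.
ab: 1b undefined. 1b->0: ok.
ac: 1c undefined. 1c->0: no, aab/ccbb meet in 2 with "b" left. 1c->1: no, acb/cb meet in 0. 1c->2: no, ac/b meet in 2. Open state 3: 1c->3.
ba: 2a undefined. 2a->0: no, aab/bacab meet in 2 with "b" left. 2a->1: no, baac/bc meet in 2 with "c" left. 2a->2: no, aab/bab meet in 2 with "b" left. 2a->3: no, acb/bab meet in 3 with "b" left. Open state 4: 2a->4.
bb: 2b undefined. 2b->0: no, aab/cb meet in 0. 2b->1: no, cbbbbaa/bba meet in 2. 2b->2: no, aab/b meet in 2. 2b->3: ok.
bc: 2c undefined. 2c->0: ok.
aca: 3a undefined. 3a->0: ok.
acb: 3b undefined. 3b->0: no, acb/bba meet in 0. 3b->1: ok.
acc: 3c undefined. 3c->0: ok.
baa: 4a undefined. 4a->0: ok.
bab: 4b undefined. 4b->0: ok.
bac: 4c undefined. 4c->0: ok.
All examples now run through 5 states with every (state, symbol) defined. Accept strings end in {1,3,4}, Reject strings end in {0,2}; accept={1,3,4}.

states=5 start=0 accept={1,3,4} delta: 0a->1 0b->2 0c->1 1a->2 1b->0 1c->3 2a->4 2b->3 2c->0 3a->0 3b->1 3c->0 4a->0 4b->0 4c->0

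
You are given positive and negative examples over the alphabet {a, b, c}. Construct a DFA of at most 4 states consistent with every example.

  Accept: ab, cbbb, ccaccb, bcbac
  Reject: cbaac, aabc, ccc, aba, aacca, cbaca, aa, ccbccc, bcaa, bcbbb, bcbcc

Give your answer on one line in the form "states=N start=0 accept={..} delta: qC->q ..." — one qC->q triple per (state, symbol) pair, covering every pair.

Grow the machine one transition at a time. Run the examples from 0; the earliest place one falls off (shortest prefix, ties alphabetical) gets sent to the lowest-numbered state that keeps every Accept/Reject pair distinguishable — a pair clashes when both reach the same state with identical unread suffix — and to a fresh state only if none does.
a: 0a undefined. 0a->0: ok.
b: 0b undefined. 0b->0: no, ab/aba meet in 0. Open state 1: 0b->1.
c: 0c undefined. 0c->0: ok.
bc: 1c undefined. 1c->0: no, cbbb/bcbbb meet in 1 with "bb" left. 1c->1: no, ab/aabc meet in 1. Open state 2: 1c->2.
aba: 1a undefined. 1a->0: ok.
bca: 2a undefined. 2a->0: ok.
bcb: 2b undefined. 2b->0: no, bcbac/cbaac meet in 0. 2b->1: no, cbbb/bcbbb meet in 1 with "bb" left. 2b->2: no, bcbac/cbaac meet in 0. Open state 3: 2b->3.
cbb: 1b undefined. 1b->0: ok.
bcba: 3a undefined. 3a->0: no, bcbac/cbaac meet in 0. 3a->1: no, bcbac/aabc meet in 2. 3a->2: ok.
bcbb: 3b undefined. 3b->0: no, ab/bcbbb meet in 1. 3b->1: ok.
bcbc: 3c undefined. 3c->0: ok.
bcbac: 2c undefined. 2c->0: no, bcbac/cbaac meet in 0. 2c->1: ok.
All examples now run through 4 states with every (state, symbol) defined. Accept strings end in {1}, Reject strings end in {0,2}; accept={1}.

states=4 start=0 accept={1} delta: 0a->0 0b->1 0c->0 1a->0 1b->0 1c->2 2a->0 2b->3 2c->1 3a->2 3b->1 3c->0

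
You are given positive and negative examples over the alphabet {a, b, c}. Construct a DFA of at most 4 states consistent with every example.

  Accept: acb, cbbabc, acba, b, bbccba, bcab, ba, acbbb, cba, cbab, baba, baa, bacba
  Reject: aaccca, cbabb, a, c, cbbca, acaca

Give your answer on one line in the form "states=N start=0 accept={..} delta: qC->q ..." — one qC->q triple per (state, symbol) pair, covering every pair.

State merging on the prefix tree: take the shortest (then alphabetical) example prefix whose next move is undefined and point that move at state 0, else 1, else 2, ...; a target is out if some Accept/Reject pair would then sit in one state with the same input left (inseparable). If every existing state is out, open a new one.
a: 0a undefined. 0a->0: ok.
b: 0b undefined. 0b->0: no, b/a meet in 0. Open state 1: 0b->1.
c: 0c undefined. 0c->0: ok.
ba: 1a undefined. 1a->0: no, acba/aaccca meet in 0. 1a->1: no, acbbb/cbabb meet in 1 with "bb" left. Open state 2: 1a->2.
bb: 1b undefined. 1b->0: ok.
bc: 1c undefined. 1c->0: no, cbbabc/aaccca meet in 0. 1c->1: ok.
baa: 2a undefined. 2a->0: no, baa/aaccca meet in 0. 2a->1: ok.
bab: 2b undefined. 2b->0: no, acb/cbabb meet in 1. 2b->1: ok.
bac: 2c undefined. 2c->0: ok.
All examples now run through 3 states with every (state, symbol) defined. Accept strings end in {1,2}, Reject strings end in {0}; accept={1,2}.

states=3 start=0 accept={1,2} delta: 0a->0 0b->1 0c->0 1a->2 1b->0 1c->1 2a->1 2b->1 2c->0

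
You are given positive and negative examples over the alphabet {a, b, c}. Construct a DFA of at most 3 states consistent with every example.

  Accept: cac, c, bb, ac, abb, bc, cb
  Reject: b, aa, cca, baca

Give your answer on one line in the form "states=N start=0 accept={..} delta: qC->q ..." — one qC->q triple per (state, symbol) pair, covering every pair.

states=3 start=0 accept={2} delta: 0a->0 0b->1 0c->2 1a->0 1b->2 1c->2 2a->0 2b->2 2c->0

State merging on the prefix tree: take the shortest (then alphabetical) example prefix whose next move is undefined and point that move at state 0, else 1, else 2, ...; a target is out if some Accept/Reject pair would then sit in one state with the same input left (inseparable). If every existing state is out, open a new one.
a: 0a undefined. 0a->0: ok.
b: 0b undefined. 0b->0: no, bb/b meet in 0. Open state 1: 0b->1.
c: 0c undefined. 0c->0: no, cac/aa meet in 0. 0c->1: no, c/b meet in 1. Open state 2: 0c->2.
ba: 1a undefined. 1a->0: ok.
bb: 1b undefined. 1b->0: no, bb/aa meet in 0. 1b->1: no, bb/b meet in 1. 1b->2: ok.
bc: 1c undefined. 1c->0: no, bc/aa meet in 0. 1c->1: no, bc/b meet in 1. 1c->2: ok.
ca: 2a undefined. 2a->0: ok.
cb: 2b undefined. 2b->0: no, cb/aa meet in 0. 2b->1: no, cb/b meet in 1. 2b->2: ok.
cc: 2c undefined. 2c->0: ok.
All examples now run through 3 states with every (state, symbol) defined. Accept strings end in {2}, Reject strings end in {0,1}; accept={2}.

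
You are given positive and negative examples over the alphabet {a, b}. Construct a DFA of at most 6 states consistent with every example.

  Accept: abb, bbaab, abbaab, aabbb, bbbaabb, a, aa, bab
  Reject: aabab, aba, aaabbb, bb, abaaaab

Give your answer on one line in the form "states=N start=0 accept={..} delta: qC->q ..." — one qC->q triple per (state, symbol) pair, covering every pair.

states=3 start=0 accept={1,2} delta: 0a->1 0b->0 1a->2 1b->2 2a->0 2b->2

Fold the examples into a partial DFA from state 0: repeatedly fix the first undefined (state, symbol) met by the shortest-then-alphabetical prefix, trying targets in increasing order and rejecting any under which an Accept and a Reject string meet in one state with the same remainder; add a state when all current targets are rejected. Accepting states are where Accept strings end.
a: 0a undefined. 0a->0: no, abb/bb meet in 0 with "bb" left. Open state 1: 0a->1.
b: 0b undefined. 0b->0: ok.
aa: 1a undefined. 1a->0: no, bbaab/bb meet in 0. 1a->1: no, aabbb/aaabbb meet in 1 with "bbb" left. Open state 2: 1a->2.
ab: 1b undefined. 1b->0: no, abb/bb meet in 0. 1b->1: no, aa/aba meet in 2. 1b->2: ok.
aaa: 2a undefined. 2a->0: ok.
aab: 2b undefined. 2b->0: no, abb/aba meet in 0. 2b->1: no, abb/aabab meet in 1. 2b->2: ok.
All examples now run through 3 states with every (state, symbol) defined. Accept strings end in {1,2}, Reject strings end in {0}; accept={1,2}.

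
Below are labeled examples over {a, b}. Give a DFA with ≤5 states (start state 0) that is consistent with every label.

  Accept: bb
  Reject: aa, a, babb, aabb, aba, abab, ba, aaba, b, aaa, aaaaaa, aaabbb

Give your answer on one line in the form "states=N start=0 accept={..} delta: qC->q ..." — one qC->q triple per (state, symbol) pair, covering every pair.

Fold the examples into a partial DFA from state 0: repeatedly fix the first undefined (state, symbol) met by the shortest-then-alphabetical prefix, trying targets in increasing order and rejecting any under which an Accept and a Reject string meet in one state with the same remainder; add a state when all current targets are rejected. Accepting states are where Accept strings end.
a: 0a undefined. 0a->0: no, bb/aabb meet in 0 with "bb" left. Open state 1: 0a->1.
b: 0b undefined. 0b->0: no, bb/b meet in 0. 0b->1: ok.
aa: 1a undefined. 1a->0: no, bb/babb meet in 1 with "b" left. 1a->1: ok.
ab: 1b undefined. 1b->0: no, bb/abab meet in 0. 1b->1: no, bb/aa meet in 1. Open state 2: 1b->2.
aba: 2a undefined. 2a->0: ok.
aabb: 2b undefined. 2b->0: ok.
All examples now run through 3 states with every (state, symbol) defined. Accept strings end in {2}, Reject strings end in {0,1}; accept={2}.

states=3 start=0 accept={2} delta: 0a->1 0b->1 1a->1 1b->2 2a->0 2b->0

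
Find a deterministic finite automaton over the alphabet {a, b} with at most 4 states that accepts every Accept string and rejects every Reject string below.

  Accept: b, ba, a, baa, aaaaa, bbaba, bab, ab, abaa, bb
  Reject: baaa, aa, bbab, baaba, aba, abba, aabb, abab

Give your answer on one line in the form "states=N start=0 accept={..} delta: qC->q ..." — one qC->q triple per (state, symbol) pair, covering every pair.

State merging on the prefix tree: take the shortest (then alphabetical) example prefix whose next move is undefined and point that move at state 0, else 1, else 2, ...; a target is out if some Accept/Reject pair would then sit in one state with the same input left (inseparable). If every existing state is out, open a new one.
a: 0a undefined. 0a->0: no, ba/aba meet in 0 with "ba" left. Open state 1: 0a->1.
b: 0b undefined. 0b->0: no, baa/aa meet in 1 with "a" left. 0b->1: no, ba/aa meet in 1 with "a" left. Open state 2: 0b->2.
aa: 1a undefined. 1a->0: no, bb/aabb meet in 2 with "b" left. 1a->1: no, a/aa meet in 1. 1a->2: no, b/aa meet in 2. Open state 3: 1a->3.
ab: 1b undefined. 1b->0: no, ba/abba meet in 2 with "a" left. 1b->1: ok.
ba: 2a undefined. 2a->0: ok.
bb: 2b undefined. 2b->0: no, a/bbab meet in 1. 2b->1: ok.
aaa: 3a undefined. 3a->0: no, aaaaa/baaa meet in 3. 3a->1: ok.
aab: 3b undefined. 3b->0: no, b/aabb meet in 2. 3b->1: no, a/bbab meet in 1. 3b->2: no, b/bbab meet in 2. 3b->3: ok.
All examples now run through 4 states with every (state, symbol) defined. Accept strings end in {0,1,2}, Reject strings end in {3}; accept={0,1,2}.

states=4 start=0 accept={0,1,2} delta: 0a->1 0b->2 1a->3 1b->1 2a->0 2b->1 3a->1 3b->3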